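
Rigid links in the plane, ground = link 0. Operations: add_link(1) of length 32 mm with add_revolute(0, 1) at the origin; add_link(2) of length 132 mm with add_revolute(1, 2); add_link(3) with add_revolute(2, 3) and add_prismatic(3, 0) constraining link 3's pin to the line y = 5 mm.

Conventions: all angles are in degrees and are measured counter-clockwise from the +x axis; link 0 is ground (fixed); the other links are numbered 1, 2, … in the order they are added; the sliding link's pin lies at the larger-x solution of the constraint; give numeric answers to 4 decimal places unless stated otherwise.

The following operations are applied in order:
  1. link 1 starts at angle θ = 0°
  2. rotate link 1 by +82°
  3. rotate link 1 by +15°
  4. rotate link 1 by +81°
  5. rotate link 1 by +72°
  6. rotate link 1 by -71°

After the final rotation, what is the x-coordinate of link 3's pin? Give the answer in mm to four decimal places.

geometry: r = 32 mm, L = 132 mm, e = 5 mm; θ starts at 0°
rotate link 1 by +82°: θ ← 0° +82° = 82°
rotate link 1 by +15°: θ ← 82° +15° = 97°
rotate link 1 by +81°: θ ← 97° +81° = 178°
rotate link 1 by +72°: θ ← 178° +72° = 250°
rotate link 1 by -71°: θ ← 250° -71° = 179°
crank pin P = (r cos θ, r sin θ) = (-31.995126, 0.558477)
h = r sin θ − e = 0.558477 − 5 = -4.441523
x = r cos θ + √(L² − h²) = -31.995126 + 131.925255 = 99.930129

99.9301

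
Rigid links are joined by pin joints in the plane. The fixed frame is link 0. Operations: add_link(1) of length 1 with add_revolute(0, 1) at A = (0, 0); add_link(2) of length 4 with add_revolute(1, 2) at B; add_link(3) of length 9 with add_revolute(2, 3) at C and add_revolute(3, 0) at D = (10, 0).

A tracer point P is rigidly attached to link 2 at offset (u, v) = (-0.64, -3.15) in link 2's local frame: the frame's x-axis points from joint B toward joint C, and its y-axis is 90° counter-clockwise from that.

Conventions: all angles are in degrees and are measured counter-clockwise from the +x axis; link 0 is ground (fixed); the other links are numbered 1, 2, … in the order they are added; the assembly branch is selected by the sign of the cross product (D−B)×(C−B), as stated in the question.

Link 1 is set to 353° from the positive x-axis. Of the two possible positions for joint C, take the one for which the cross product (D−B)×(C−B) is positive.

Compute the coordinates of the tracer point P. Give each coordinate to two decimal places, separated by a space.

A=(0,0), D=(10.00,0)
B = A + 1.00·(cos353°, sin353°) = (0.9925, -0.1219)
|BD| = 9.0083
circle(B,4.00) ∩ circle(D,9.00): a=0.8963, h=3.8983
  candidates: C₊=(1.8361,3.7882) cross=35.117; C₋=(1.9415,-4.0077) cross=-35.117
  branch + wants cross > 0 → take C=(1.8361,3.7882) (cross=35.117)
ex = (C−B)/|BC| = (0.2109,0.9775); ey = (-0.9775,0.2109)
P = B + -0.64·ex + -3.15·ey = (3.9367,-1.4118)

3.94 -1.41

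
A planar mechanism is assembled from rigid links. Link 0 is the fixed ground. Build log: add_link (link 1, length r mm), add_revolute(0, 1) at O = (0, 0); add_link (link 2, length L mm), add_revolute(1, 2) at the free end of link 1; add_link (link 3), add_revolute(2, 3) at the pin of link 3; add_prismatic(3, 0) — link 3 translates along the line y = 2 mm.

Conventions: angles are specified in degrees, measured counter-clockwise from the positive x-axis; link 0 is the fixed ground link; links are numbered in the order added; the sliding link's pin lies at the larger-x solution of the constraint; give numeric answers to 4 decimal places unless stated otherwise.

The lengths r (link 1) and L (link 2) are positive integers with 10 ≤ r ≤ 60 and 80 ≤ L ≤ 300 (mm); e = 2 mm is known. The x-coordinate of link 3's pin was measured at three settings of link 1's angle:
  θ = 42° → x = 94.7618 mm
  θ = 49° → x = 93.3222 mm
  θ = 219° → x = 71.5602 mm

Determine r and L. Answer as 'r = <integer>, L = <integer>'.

constraint per measurement: (x − r cos θ)² + (r sin θ − e)² = L²
subtracting the θ₁ and θ₂ equations cancels the r² and L² terms:
r = (x₁² − x₂²) / (2[(x₁cos θ₁ + e sin θ₁) − (x₂cos θ₂ + e sin θ₂)]) = 14.9997 → r = 15
L² = (x₁ − r cos θ₁)² + (r sin θ₁ − e)² = 7055.9987 → L = 84.0000 → L = 84
check at θ₃=219°: x = 71.5602 (printed 71.5602) ✓

r = 15, L = 84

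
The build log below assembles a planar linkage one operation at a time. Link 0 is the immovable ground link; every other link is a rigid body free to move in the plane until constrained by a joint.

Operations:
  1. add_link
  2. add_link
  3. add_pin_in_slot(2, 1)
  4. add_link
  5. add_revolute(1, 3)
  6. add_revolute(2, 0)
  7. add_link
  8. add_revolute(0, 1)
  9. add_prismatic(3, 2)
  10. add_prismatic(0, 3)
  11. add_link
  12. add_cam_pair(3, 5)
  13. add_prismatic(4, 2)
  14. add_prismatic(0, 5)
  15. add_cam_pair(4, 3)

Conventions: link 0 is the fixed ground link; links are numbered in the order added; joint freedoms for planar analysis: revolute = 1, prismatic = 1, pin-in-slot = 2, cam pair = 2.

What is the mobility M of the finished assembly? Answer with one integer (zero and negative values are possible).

(L,J1,J2)=(1,0,0); link0 fixed
link1: (2,0,0)
link2: (3,0,0)
PS 2-1 [J2]: (3,0,1)
link3: (4,0,1)
R 1-3 [J1]: (4,1,1)
R 2-0 [J1]: (4,2,1)
link4: (5,2,1)
R 0-1 [J1]: (5,3,1)
P 3-2 [J1]: (5,4,1)
P 0-3 [J1]: (5,5,1)
link5: (6,5,1)
C 3-5 [J2]: (6,5,2)
P 4-2 [J1]: (6,6,2)
P 0-5 [J1]: (6,7,2)
C 4-3 [J2]: (6,7,3)
Grübler: 3·5 − 2·7 − 3 = -2

M = -2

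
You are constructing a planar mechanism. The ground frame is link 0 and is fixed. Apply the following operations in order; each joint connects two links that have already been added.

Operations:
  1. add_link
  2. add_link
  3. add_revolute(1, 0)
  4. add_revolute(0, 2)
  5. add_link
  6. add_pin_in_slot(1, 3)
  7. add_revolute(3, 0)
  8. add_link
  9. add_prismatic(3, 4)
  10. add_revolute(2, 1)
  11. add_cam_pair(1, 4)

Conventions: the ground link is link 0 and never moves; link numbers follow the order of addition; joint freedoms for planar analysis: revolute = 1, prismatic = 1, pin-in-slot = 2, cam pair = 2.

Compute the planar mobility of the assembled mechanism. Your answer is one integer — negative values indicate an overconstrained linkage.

L=1 J1=0 J2=0
add link → L=2 J1=0 J2=0
add link → L=3 J1=0 J2=0
R@1,0 dof=1 J1 → L=3 J1=1 J2=0
R@0,2 dof=1 J1 → L=3 J1=2 J2=0
add link → L=4 J1=2 J2=0
PS@1,3 dof=2 J2 → L=4 J1=2 J2=1
R@3,0 dof=1 J1 → L=4 J1=3 J2=1
add link → L=5 J1=3 J2=1
P@3,4 dof=1 J1 → L=5 J1=4 J2=1
R@2,1 dof=1 J1 → L=5 J1=5 J2=1
C@1,4 dof=2 J2 → L=5 J1=5 J2=2
M=3(L−1)−2J1−J2=3·4−2·5−2=0

M = 0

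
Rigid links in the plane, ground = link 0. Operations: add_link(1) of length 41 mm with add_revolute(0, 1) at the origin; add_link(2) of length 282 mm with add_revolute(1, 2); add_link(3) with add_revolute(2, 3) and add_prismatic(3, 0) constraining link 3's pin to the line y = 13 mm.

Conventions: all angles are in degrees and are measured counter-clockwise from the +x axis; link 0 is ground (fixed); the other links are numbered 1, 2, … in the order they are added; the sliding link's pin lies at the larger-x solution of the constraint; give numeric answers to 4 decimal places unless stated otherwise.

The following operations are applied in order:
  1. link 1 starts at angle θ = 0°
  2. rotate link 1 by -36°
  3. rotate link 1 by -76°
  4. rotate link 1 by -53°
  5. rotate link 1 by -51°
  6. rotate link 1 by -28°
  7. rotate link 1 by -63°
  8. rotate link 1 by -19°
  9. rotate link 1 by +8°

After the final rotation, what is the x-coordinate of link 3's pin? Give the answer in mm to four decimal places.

geometry: r = 41 mm, L = 282 mm, e = 13 mm; θ starts at 0°
rotate link 1 by -36°: θ ← 0° -36° = -36°
rotate link 1 by -76°: θ ← -36° -76° = -112°
rotate link 1 by -53°: θ ← -112° -53° = -165°
rotate link 1 by -51°: θ ← -165° -51° = -216°
rotate link 1 by -28°: θ ← -216° -28° = -244°
rotate link 1 by -63°: θ ← -244° -63° = -307°
rotate link 1 by -19°: θ ← -307° -19° = -326°
rotate link 1 by +8°: θ ← -326° +8° = -318°
crank pin P = (r cos θ, r sin θ) = (30.468938, 27.434355)
h = r sin θ − e = 27.434355 − 13 = 14.434355
x = r cos θ + √(L² − h²) = 30.468938 + 281.630342 = 312.099280

312.0993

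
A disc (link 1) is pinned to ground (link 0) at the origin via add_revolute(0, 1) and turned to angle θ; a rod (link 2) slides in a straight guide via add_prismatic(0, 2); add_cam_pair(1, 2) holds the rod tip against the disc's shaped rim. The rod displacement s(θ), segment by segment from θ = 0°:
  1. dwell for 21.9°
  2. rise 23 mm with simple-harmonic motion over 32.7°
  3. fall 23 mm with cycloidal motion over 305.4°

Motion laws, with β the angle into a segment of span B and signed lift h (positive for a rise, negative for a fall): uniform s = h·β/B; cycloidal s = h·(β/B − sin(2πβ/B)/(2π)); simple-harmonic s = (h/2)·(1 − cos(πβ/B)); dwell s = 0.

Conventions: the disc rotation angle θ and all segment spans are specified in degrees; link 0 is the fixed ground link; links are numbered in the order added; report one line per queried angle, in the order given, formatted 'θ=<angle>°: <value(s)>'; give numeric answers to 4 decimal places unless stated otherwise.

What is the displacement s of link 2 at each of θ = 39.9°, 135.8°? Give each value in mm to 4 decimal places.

segment 1 (0° to 21.9°, dwell): s unchanged at 0.0000
θ = 39.9° falls in segment 2 (21.9° to 54.6°, simple-harmonic, h = 23): β = 39.9 − 21.9 = 18°, B = 32.7°; Δs = 23/2·(1 − cos(π·0.5505)) = 13.3154; s = 0.0000 + 13.3154 = 13.3154
segment 2 (21.9° to 54.6°, simple-harmonic, h = 23) is passed completely: s = 0.0000 + (23) = 23.0000
θ = 135.8° falls in segment 3 (54.6° to 360°, cycloidal, h = -23): β = 135.8 − 54.6 = 81.2°, B = 305.4°; Δs = -23·(0.2659 − sin(2π·0.2659)/(2π)) = -2.4729; s = 23.0000 − 2.4729 = 20.5271

θ=39.9°: 13.3154
θ=135.8°: 20.5271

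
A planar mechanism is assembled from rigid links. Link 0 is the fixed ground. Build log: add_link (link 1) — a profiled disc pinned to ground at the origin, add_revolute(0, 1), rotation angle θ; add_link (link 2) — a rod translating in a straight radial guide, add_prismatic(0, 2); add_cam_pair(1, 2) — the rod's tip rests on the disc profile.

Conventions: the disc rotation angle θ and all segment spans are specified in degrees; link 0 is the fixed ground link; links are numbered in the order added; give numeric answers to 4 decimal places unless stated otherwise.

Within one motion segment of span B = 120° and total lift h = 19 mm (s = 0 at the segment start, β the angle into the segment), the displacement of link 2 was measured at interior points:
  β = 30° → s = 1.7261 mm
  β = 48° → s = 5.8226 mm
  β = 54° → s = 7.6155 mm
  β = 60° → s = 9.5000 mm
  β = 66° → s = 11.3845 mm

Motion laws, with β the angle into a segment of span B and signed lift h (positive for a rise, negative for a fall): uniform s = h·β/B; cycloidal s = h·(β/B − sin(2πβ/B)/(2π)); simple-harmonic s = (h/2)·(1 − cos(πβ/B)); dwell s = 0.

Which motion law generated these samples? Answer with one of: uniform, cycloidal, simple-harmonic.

candidates at β/B = r: uniform s = h·r (linear in β); cycloidal s = h·(r − sin(2πr)/(2π)); simple-harmonic s = (h/2)(1 − cos(πr))
β=30°: printed 1.7261 | uniform 4.7500, cycloidal 1.7261, simple-harmonic 2.7825
β=48°: printed 5.8226 | uniform 7.6000, cycloidal 5.8226, simple-harmonic 6.5643
β=54°: printed 7.6155 | uniform 8.5500, cycloidal 7.6155, simple-harmonic 8.0139
β=60°: printed 9.5000 | uniform 9.5000, cycloidal 9.5000, simple-harmonic 9.5000
β=66°: printed 11.3845 | uniform 10.4500, cycloidal 11.3845, simple-harmonic 10.9861
only one law matches every sample → cycloidal

cycloidal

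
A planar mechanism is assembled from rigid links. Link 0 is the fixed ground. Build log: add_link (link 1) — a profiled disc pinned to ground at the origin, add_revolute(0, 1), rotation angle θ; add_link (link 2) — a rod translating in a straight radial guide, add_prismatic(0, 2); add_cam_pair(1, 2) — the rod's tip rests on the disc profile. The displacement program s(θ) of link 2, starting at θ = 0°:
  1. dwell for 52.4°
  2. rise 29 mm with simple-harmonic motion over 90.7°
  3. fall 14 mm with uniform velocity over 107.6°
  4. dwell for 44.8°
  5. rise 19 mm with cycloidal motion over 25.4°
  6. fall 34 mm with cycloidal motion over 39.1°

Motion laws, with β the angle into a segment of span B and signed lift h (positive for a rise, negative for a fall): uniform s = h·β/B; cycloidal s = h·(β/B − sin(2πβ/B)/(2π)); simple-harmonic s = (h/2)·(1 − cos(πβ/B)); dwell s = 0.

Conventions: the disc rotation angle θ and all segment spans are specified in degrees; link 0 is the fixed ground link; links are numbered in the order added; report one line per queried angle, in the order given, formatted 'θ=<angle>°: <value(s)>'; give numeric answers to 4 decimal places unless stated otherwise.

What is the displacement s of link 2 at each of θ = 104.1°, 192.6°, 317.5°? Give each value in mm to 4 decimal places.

seg 1 [0°–52.4°] dwell: s stays 0.0000
seg 2 [52.4°–143.1°] simple-harmonic, h=29: θ=104.1° here. β=51.7, B=90.7. 29/2·(1 − cos(π·0.5700)) = 17.6636 → s = 17.6636
seg 2 [52.4°–143.1°] simple-harmonic, h=29: full span → s += 29 → s = 29.0000
seg 3 [143.1°–250.7°] uniform, h=-14: θ=192.6° here. β=49.5, B=107.6. -14·49.5/107.6 = -6.4405 → s = 22.5595
seg 3 [143.1°–250.7°] uniform, h=-14: full span → s += -14 → s = 15.0000
seg 4 [250.7°–295.5°] dwell: s stays 15.0000
seg 5 [295.5°–320.9°] cycloidal, h=19: θ=317.5° here. β=22, B=25.4. 19·(0.8661 − sin(2π·0.8661)/(2π)) = 18.7106 → s = 33.7106

θ=104.1°: 17.6636
θ=192.6°: 22.5595
θ=317.5°: 33.7106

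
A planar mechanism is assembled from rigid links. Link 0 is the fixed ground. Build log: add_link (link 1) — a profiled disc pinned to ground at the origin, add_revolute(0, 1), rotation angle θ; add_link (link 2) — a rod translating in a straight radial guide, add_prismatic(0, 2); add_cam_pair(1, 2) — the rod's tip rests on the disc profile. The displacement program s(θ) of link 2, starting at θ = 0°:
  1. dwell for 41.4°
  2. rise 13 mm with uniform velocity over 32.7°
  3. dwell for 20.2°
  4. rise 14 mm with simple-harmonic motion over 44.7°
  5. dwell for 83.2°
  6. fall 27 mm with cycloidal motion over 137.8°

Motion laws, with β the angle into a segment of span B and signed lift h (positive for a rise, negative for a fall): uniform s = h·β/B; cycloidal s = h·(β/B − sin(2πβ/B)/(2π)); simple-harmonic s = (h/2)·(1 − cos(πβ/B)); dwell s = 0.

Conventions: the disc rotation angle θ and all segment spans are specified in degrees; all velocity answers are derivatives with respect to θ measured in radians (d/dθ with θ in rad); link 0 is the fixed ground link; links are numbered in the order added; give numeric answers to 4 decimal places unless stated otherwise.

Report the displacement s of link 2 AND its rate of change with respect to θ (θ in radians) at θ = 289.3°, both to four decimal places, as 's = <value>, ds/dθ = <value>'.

seg 1 [0°–41.4°] dwell: s stays 0.0000
seg 2 [41.4°–74.1°] uniform, h=13: full span → s += 13 → s = 13.0000
seg 3 [74.1°–94.3°] dwell: s stays 13.0000
seg 4 [94.3°–139°] simple-harmonic, h=14: full span → s += 14 → s = 27.0000
seg 5 [139°–222.2°] dwell: s stays 27.0000
seg 6 [222.2°–360°] cycloidal, h=-27: θ=289.3° here. β=67.1, B=137.8. -27·(0.4869 − sin(2π·0.4869)/(2π)) = -12.7950 → s = 14.2050
velocity in seg [222.2°–360°] (cycloidal), θ in radians: β = 67.1° = 1.1711 rad, B = 137.8° = 2.4051 rad; ds/dθ = (h/B)(1 − cos(2πβ/B)) = ((-27)/2.4051)(1 − cos(2π·0.4869)) = -22.414838 mm/rad

s = 14.2050, ds/dθ = -22.4148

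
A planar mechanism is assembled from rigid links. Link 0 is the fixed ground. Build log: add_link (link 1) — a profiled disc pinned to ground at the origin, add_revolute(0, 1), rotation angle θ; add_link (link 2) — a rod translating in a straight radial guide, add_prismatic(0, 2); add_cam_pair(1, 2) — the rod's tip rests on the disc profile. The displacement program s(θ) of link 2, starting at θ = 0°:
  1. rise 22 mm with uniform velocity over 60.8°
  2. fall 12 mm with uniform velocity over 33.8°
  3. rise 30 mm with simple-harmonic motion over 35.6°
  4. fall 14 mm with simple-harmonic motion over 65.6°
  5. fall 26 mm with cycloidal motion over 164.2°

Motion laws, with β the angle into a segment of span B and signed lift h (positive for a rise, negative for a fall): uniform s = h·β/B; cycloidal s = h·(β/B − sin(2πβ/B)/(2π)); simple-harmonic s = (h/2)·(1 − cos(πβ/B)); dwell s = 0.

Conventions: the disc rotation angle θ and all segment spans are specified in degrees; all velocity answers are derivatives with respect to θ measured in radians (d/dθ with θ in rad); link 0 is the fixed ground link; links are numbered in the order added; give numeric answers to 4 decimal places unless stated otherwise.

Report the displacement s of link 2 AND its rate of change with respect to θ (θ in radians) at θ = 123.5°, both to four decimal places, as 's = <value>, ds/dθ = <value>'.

seg 1 [0°–60.8°] uniform, h=22: full span → s += 22 → s = 22.0000
seg 2 [60.8°–94.6°] uniform, h=-12: full span → s += -12 → s = 10.0000
seg 3 [94.6°–130.2°] simple-harmonic, h=30: θ=123.5° here. β=28.9, B=35.6. 30/2·(1 − cos(π·0.8118)) = 27.4536 → s = 37.4536
velocity in seg [94.6°–130.2°] (simple-harmonic), θ in radians: β = 28.9° = 0.5044 rad, B = 35.6° = 0.6213 rad; ds/dθ = (πh/(2B)) sin(πβ/B) = (π·30/(2·0.6213)) sin(π·0.8118) = 42.274965 mm/rad

s = 37.4536, ds/dθ = 42.2750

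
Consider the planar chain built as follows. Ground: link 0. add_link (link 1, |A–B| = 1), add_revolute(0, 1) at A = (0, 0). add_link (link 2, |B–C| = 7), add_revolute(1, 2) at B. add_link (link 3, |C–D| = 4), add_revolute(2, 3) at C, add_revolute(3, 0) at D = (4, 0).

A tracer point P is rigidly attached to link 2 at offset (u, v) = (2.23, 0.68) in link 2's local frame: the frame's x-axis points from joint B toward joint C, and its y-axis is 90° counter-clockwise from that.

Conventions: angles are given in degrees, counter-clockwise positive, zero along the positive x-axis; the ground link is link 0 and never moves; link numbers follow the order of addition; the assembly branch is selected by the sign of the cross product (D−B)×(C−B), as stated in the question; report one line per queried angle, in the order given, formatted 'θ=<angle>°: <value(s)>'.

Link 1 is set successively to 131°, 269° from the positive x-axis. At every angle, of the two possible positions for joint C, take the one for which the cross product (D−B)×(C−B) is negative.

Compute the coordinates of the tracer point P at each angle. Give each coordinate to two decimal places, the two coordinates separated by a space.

A=(0,0), D=(4.00,0)
θ=131°: B = A + 1.00·(cos131°, sin131°) = (-0.6561, 0.7547)
θ=131°: |BD| = 4.7168
θ=131°: circle(B,7.00) ∩ circle(D,4.00): a=5.8565, h=3.8342
θ=131°:   candidates: C₊=(5.7385,3.6024) cross=18.085; C₋=(4.5115,-3.9672) cross=-18.085
θ=131°:   branch - wants cross < 0 → take C=(4.5115,-3.9672) (cross=-18.085)
θ=131°: ex = (C−B)/|BC| = (0.7382,-0.6746); ey = (0.6746,0.7382)
θ=131°: P = B + 2.23·ex + 0.68·ey = (1.4489,-0.2475)
θ=269°: B = A + 1.00·(cos269°, sin269°) = (-0.0175, -0.9998)
θ=269°: |BD| = 4.1400
θ=269°: circle(B,7.00) ∩ circle(D,4.00): a=6.0555, h=3.5115
θ=269°:   candidates: C₊=(5.0107,3.8702) cross=14.538; C₋=(6.7069,-2.9450) cross=-14.538
θ=269°:   branch - wants cross < 0 → take C=(6.7069,-2.9450) (cross=-14.538)
θ=269°: ex = (C−B)/|BC| = (0.9606,-0.2779); ey = (0.2779,0.9606)
θ=269°: P = B + 2.23·ex + 0.68·ey = (2.3137,-0.9663)

θ=131°: 1.45 -0.25
θ=269°: 2.31 -0.97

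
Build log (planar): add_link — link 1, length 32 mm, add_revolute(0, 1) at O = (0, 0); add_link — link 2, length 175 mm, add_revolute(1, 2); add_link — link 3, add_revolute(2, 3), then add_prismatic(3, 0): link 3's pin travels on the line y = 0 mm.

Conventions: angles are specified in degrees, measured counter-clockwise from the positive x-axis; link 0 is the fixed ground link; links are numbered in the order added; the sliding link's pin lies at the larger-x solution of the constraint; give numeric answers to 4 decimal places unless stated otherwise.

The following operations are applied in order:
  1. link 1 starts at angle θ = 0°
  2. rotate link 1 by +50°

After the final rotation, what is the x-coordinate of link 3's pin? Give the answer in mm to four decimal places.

geometry: r = 32 mm, L = 175 mm, e = 0 mm; θ starts at 0°
rotate link 1 by +50°: θ ← 0° +50° = 50°
crank pin P = (r cos θ, r sin θ) = (20.569204, 24.513422)
h = r sin θ − e = 24.513422 − 0 = 24.513422
x = r cos θ + √(L² − h²) = 20.569204 + 173.274615 = 193.843818

193.8438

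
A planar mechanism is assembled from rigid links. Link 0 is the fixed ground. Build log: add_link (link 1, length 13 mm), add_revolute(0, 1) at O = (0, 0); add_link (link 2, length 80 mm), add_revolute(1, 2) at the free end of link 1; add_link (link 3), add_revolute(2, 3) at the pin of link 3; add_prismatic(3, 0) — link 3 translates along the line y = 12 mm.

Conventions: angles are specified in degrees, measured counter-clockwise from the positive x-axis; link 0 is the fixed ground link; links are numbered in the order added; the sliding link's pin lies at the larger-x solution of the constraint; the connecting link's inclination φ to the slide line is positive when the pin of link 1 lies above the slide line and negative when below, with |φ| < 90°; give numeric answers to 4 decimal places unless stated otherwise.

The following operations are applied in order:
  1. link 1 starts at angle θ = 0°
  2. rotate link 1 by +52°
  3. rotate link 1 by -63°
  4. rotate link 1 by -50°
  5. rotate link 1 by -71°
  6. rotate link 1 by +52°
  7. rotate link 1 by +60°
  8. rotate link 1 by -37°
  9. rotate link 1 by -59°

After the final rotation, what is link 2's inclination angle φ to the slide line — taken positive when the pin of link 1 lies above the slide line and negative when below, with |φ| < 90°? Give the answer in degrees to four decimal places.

geometry: r = 13 mm, L = 80 mm, e = 12 mm; θ starts at 0°
rotate link 1 by +52°: θ ← 0° +52° = 52°
rotate link 1 by -63°: θ ← 52° -63° = -11°
rotate link 1 by -50°: θ ← -11° -50° = -61°
rotate link 1 by -71°: θ ← -61° -71° = -132°
rotate link 1 by +52°: θ ← -132° +52° = -80°
rotate link 1 by +60°: θ ← -80° +60° = -20°
rotate link 1 by -37°: θ ← -20° -37° = -57°
rotate link 1 by -59°: θ ← -57° -59° = -116°
h = r sin θ − e = -11.684323 − 12 = -23.684323
sin φ = h / L = -23.684323 / 80 = -0.29605403
φ = arcsin(-0.29605403) = -17.220753°

-17.2208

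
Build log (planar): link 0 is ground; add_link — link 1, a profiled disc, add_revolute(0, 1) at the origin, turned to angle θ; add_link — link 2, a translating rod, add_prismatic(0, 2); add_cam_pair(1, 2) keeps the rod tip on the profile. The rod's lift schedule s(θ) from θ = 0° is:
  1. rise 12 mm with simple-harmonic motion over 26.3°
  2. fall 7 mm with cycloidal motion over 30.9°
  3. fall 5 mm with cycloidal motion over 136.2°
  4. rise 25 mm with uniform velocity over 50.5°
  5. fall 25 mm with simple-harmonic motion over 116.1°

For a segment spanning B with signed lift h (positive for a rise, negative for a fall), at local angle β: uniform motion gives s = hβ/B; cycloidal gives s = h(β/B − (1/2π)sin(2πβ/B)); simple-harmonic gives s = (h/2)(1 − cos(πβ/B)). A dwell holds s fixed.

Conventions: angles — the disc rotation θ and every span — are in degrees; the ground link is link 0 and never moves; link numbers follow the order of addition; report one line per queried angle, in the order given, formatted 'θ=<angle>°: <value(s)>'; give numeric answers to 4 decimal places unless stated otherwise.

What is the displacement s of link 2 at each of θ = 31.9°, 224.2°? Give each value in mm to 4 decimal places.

seg 1 [0°–26.3°] simple-harmonic, h=12: full span → s += 12 → s = 12.0000
seg 2 [26.3°–57.2°] cycloidal, h=-7: θ=31.9° here. β=5.6, B=30.9. -7·(0.1812 − sin(2π·0.1812)/(2π)) = -0.2569 → s = 11.7431
seg 2 [26.3°–57.2°] cycloidal, h=-7: full span → s += -7 → s = 5.0000
seg 3 [57.2°–193.4°] cycloidal, h=-5: full span → s += -5 → s = 0.0000
seg 4 [193.4°–243.9°] uniform, h=25: θ=224.2° here. β=30.8, B=50.5. 25·30.8/50.5 = 15.2475 → s = 15.2475

θ=31.9°: 11.7431
θ=224.2°: 15.2475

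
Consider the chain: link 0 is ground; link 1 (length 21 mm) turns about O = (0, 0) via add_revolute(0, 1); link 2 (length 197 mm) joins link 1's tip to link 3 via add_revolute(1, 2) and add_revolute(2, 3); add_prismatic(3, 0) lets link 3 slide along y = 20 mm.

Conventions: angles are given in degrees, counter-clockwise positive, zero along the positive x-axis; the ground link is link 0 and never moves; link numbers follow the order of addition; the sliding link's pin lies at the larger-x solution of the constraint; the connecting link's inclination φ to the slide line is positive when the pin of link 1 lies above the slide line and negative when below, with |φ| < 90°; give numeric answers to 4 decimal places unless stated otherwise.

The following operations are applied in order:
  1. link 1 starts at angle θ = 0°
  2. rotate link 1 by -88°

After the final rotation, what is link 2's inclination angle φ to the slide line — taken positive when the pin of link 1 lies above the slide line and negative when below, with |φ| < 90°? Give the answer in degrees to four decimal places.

geometry: r = 21 mm, L = 197 mm, e = 20 mm; θ starts at 0°
rotate link 1 by -88°: θ ← 0° -88° = -88°
h = r sin θ − e = -20.987207 − 20 = -40.987207
sin φ = h / L = -40.987207 / 197 = -0.20805689
φ = arcsin(-0.20805689) = -12.008505°

-12.0085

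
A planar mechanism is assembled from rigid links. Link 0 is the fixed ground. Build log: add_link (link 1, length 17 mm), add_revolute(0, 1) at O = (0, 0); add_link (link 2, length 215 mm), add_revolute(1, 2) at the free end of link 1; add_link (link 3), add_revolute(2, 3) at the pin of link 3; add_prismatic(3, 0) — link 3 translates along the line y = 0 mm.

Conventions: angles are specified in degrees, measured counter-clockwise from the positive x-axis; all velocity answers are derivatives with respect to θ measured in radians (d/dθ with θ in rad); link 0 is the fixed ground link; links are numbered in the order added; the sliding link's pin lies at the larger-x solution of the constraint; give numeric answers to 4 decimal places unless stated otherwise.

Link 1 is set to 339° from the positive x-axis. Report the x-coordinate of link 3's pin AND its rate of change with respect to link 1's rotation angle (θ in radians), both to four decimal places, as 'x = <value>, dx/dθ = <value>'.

geometry: r = 17 mm, L = 215 mm, e = 0 mm
crank pin P = (r cos θ, r sin θ) = (15.870867, -6.092255)
h = r sin θ − e = -6.092255 − 0 = -6.092255
x = r cos θ + √(L² − h²) = 15.870867 + 214.913667 = 230.784535
dx/dθ = −r sin θ − h·r cos θ/√(L² − h²) (θ in radians; h = -6.092255) = 6.542154

x = 230.7845, dx/dθ = 6.5422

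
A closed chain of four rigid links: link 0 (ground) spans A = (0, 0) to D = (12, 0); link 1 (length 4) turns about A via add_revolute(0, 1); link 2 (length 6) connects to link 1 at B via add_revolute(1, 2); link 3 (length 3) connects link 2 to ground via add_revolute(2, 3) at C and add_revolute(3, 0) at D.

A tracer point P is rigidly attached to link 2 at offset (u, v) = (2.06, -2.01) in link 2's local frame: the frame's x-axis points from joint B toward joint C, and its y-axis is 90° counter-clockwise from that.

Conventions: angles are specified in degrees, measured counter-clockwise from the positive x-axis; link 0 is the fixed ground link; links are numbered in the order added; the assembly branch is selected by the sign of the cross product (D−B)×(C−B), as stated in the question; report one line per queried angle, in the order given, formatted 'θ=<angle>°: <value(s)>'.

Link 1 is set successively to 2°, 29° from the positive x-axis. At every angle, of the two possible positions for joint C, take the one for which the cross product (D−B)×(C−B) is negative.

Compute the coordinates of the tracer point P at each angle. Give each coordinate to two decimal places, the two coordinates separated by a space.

A=(0,0), D=(12.00,0)
θ=2°: B = A + 4.00·(cos2°, sin2°) = (3.9976, 0.1396)
θ=2°: |BD| = 8.0037
θ=2°: circle(B,6.00) ∩ circle(D,3.00): a=5.6886, h=1.9080
θ=2°:   candidates: C₊=(9.7185,1.9481) cross=15.271; C₋=(9.6520,-1.8673) cross=-15.271
θ=2°:   branch - wants cross < 0 → take C=(9.6520,-1.8673) (cross=-15.271)
θ=2°: ex = (C−B)/|BC| = (0.9424,-0.3345); ey = (0.3345,0.9424)
θ=2°: P = B + 2.06·ex + -2.01·ey = (5.2666,-2.4437)
θ=29°: B = A + 4.00·(cos29°, sin29°) = (3.4985, 1.9392)
θ=29°: |BD| = 8.7199
θ=29°: circle(B,6.00) ∩ circle(D,3.00): a=5.9081, h=1.0459
θ=29°:   candidates: C₊=(9.4913,1.6451) cross=9.121; C₋=(9.0260,-0.3944) cross=-9.121
θ=29°:   branch - wants cross < 0 → take C=(9.0260,-0.3944) (cross=-9.121)
θ=29°: ex = (C−B)/|BC| = (0.9213,-0.3889); ey = (0.3889,0.9213)
θ=29°: P = B + 2.06·ex + -2.01·ey = (4.6145,-0.7137)

θ=2°: 5.27 -2.44
θ=29°: 4.61 -0.71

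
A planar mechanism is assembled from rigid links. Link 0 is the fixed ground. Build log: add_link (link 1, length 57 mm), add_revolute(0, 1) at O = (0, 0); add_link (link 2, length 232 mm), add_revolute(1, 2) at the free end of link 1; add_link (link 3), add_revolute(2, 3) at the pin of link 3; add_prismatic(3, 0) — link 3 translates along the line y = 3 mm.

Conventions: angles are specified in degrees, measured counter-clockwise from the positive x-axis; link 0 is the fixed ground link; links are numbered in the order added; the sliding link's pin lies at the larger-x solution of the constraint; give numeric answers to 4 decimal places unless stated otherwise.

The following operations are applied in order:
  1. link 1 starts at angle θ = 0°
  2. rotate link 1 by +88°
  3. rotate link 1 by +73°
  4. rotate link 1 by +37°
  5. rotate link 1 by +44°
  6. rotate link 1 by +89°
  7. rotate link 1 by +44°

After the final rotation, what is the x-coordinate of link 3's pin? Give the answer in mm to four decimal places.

geometry: r = 57 mm, L = 232 mm, e = 3 mm; θ starts at 0°
rotate link 1 by +88°: θ ← 0° +88° = 88°
rotate link 1 by +73°: θ ← 88° +73° = 161°
rotate link 1 by +37°: θ ← 161° +37° = 198°
rotate link 1 by +44°: θ ← 198° +44° = 242°
rotate link 1 by +89°: θ ← 242° +89° = 331°
rotate link 1 by +44°: θ ← 331° +44° = 375°
crank pin P = (r cos θ, r sin θ) = (55.057772, 14.752686)
h = r sin θ − e = 14.752686 − 3 = 11.752686
x = r cos θ + √(L² − h²) = 55.057772 + 231.702124 = 286.759896

286.7599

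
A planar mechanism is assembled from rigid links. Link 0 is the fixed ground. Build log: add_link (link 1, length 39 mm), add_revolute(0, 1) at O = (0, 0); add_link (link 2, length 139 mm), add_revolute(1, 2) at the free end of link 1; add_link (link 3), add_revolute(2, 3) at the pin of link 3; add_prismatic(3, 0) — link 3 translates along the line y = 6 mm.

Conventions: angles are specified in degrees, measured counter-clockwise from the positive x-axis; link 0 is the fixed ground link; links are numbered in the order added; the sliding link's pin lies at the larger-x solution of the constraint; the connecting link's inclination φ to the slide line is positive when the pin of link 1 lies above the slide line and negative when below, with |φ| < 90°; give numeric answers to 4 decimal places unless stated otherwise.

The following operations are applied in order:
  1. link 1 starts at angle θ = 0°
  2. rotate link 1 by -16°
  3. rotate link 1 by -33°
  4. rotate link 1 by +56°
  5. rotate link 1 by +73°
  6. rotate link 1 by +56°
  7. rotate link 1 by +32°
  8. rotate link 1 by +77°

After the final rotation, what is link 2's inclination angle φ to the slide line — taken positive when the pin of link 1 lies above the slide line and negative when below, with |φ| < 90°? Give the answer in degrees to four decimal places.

geometry: r = 39 mm, L = 139 mm, e = 6 mm; θ starts at 0°
rotate link 1 by -16°: θ ← 0° -16° = -16°
rotate link 1 by -33°: θ ← -16° -33° = -49°
rotate link 1 by +56°: θ ← -49° +56° = 7°
rotate link 1 by +73°: θ ← 7° +73° = 80°
rotate link 1 by +56°: θ ← 80° +56° = 136°
rotate link 1 by +32°: θ ← 136° +32° = 168°
rotate link 1 by +77°: θ ← 168° +77° = 245°
h = r sin θ − e = -35.346004 − 6 = -41.346004
sin φ = h / L = -41.346004 / 139 = -0.29745326
φ = arcsin(-0.29745326) = -17.304704°

-17.3047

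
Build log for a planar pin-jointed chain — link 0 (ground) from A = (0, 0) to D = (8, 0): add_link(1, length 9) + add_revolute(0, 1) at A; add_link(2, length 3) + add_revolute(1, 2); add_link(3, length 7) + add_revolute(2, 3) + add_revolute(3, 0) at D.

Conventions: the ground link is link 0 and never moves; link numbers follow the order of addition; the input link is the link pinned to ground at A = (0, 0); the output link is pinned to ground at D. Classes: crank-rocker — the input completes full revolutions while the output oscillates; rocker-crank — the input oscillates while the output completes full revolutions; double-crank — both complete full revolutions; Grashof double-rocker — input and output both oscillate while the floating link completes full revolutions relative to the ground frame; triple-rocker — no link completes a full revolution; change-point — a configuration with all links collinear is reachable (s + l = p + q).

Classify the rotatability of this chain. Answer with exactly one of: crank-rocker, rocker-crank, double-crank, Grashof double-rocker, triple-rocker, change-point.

lengths: ground=8, input=9, coupler=3, output=7
sorted: s=3 (shortest), l=9 (longest), p+q=15
s + l = 12 vs p + q = 15
s + l < p + q (Grashof) with shortest = coupler link → Grashof double-rocker

Grashof double-rocker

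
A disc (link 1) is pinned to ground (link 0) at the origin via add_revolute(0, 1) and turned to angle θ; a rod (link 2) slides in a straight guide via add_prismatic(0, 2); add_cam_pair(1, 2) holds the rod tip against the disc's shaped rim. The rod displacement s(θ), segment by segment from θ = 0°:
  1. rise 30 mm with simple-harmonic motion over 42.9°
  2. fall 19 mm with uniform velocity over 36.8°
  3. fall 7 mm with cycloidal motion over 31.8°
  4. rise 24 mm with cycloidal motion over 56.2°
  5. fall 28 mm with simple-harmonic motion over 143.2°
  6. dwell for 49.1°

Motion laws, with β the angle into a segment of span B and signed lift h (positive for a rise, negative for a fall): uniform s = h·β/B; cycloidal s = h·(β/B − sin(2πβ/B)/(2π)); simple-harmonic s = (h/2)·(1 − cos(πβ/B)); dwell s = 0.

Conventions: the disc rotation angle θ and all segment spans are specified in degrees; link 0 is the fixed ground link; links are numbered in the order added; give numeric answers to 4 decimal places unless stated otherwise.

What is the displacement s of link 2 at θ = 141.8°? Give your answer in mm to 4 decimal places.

segment 1 (0° to 42.9°, simple-harmonic, h = 30) is passed completely: s = 0.0000 + (30) = 30.0000
segment 2 (42.9° to 79.7°, uniform, h = -19) is passed completely: s = 30.0000 + (-19) = 11.0000
segment 3 (79.7° to 111.5°, cycloidal, h = -7) is passed completely: s = 11.0000 + (-7) = 4.0000
θ = 141.8° falls in segment 4 (111.5° to 167.7°, cycloidal, h = 24): β = 141.8 − 111.5 = 30.3°, B = 56.2°; Δs = 24·(0.5391 − sin(2π·0.5391)/(2π)) = 13.8696; s = 4.0000 + 13.8696 = 17.8696

17.8696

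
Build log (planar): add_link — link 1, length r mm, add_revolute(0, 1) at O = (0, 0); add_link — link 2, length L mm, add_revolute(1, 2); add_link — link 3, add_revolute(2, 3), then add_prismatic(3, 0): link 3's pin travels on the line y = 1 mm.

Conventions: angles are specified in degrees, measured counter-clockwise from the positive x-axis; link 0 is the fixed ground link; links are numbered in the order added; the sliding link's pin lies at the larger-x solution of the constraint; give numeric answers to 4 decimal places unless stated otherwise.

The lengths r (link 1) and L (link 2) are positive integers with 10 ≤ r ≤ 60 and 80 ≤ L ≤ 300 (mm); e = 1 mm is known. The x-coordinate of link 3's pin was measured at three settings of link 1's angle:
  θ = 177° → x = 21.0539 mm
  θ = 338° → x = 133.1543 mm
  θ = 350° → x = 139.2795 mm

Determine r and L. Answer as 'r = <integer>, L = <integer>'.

constraint per measurement: (x − r cos θ)² + (r sin θ − e)² = L²
subtracting the θ₁ and θ₂ equations cancels the r² and L² terms:
r = (x₁² − x₂²) / (2[(x₁cos θ₁ + e sin θ₁) − (x₂cos θ₂ + e sin θ₂)]) = 60.0000 → r = 60
L² = (x₁ − r cos θ₁)² + (r sin θ₁ − e)² = 6560.9920 → L = 81.0000 → L = 81
check at θ₃=350°: x = 139.2795 (printed 139.2795) ✓

r = 60, L = 81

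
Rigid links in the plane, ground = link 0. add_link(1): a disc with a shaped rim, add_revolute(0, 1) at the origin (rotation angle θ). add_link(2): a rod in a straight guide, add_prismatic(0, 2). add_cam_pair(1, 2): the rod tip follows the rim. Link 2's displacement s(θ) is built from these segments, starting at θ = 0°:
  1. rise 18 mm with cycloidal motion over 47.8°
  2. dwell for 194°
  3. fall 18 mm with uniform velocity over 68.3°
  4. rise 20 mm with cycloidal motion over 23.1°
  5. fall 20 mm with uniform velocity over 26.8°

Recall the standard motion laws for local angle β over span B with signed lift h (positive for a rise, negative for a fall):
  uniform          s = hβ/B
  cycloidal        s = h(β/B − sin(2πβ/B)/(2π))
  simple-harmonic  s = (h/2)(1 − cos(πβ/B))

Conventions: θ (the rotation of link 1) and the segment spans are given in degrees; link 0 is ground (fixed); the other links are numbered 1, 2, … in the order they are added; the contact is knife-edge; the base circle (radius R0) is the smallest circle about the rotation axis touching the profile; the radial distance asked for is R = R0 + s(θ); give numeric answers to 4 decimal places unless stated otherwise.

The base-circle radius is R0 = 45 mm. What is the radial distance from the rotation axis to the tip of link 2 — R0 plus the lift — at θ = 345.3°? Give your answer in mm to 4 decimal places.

segment 1 (0° to 47.8°, cycloidal, h = 18) is passed completely: s = 0.0000 + (18) = 18.0000
segment 2 (47.8° to 241.8°, dwell): s unchanged at 18.0000
segment 3 (241.8° to 310.1°, uniform, h = -18) is passed completely: s = 18.0000 + (-18) = 0.0000
segment 4 (310.1° to 333.2°, cycloidal, h = 20) is passed completely: s = 0.0000 + (20) = 20.0000
θ = 345.3° falls in segment 5 (333.2° to 360°, uniform, h = -20): β = 345.3 − 333.2 = 12.1°, B = 26.8°; Δs = -20·12.1/26.8 = -9.0299; s = 20.0000 − 9.0299 = 10.9701
R = R0 + s = 45 + 10.9701 = 55.9701

55.9701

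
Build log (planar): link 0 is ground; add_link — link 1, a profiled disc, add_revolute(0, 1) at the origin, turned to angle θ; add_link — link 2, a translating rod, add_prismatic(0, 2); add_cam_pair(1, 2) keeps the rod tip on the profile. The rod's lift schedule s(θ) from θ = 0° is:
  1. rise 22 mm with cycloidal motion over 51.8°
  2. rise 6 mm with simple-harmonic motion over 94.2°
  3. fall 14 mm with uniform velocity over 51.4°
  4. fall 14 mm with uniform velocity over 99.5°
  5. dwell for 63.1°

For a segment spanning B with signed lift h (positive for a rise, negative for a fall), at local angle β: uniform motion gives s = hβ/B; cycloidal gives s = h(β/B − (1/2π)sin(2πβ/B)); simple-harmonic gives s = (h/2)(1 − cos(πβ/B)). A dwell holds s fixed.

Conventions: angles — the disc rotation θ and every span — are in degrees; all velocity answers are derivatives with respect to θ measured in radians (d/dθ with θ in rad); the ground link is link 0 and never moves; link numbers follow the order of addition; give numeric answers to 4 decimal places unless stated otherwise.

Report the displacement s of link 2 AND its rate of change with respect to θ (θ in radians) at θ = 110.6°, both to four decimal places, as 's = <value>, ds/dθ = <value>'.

seg 1 [0°–51.8°] cycloidal, h=22: full span → s += 22 → s = 22.0000
seg 2 [51.8°–146°] simple-harmonic, h=6: θ=110.6° here. β=58.8, B=94.2. 6/2·(1 − cos(π·0.6242)) = 4.1411 → s = 26.1411
velocity in seg [51.8°–146°] (simple-harmonic), θ in radians: β = 58.8° = 1.0263 rad, B = 94.2° = 1.6441 rad; ds/dθ = (πh/(2B)) sin(πβ/B) = (π·6/(2·1.6441)) sin(π·0.6242) = 5.301595 mm/rad

s = 26.1411, ds/dθ = 5.3016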